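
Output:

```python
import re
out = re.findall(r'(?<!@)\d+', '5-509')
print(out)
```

['5', '509']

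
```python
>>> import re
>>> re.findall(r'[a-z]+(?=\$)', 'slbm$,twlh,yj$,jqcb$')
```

['slbm', 'yj', 'jqcb']

Lookahead/lookbehind check context without consuming it, so the matched span excludes the asserted characters.
Walking the string: at [0:4] → 'slbm'; at [11:13] → 'yj'; at [15:19] → 'jqcb'.
`findall` yields the raw match text (3 of them) because the pattern has no groups.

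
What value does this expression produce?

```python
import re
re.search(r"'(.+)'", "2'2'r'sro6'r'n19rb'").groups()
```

The match spans [1:19] → "'2'r'sro6'r'n19rb'".
Captured: group 1 = "2'r'sro6'r'n19rb".

("2'r'sro6'r'n19rb",)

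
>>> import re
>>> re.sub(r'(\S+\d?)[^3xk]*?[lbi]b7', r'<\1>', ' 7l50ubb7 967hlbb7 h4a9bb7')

Because the quantifier is non-greedy, it stops expanding at the earliest point where the rest of the pattern can succeed.
The replacement refers to a captured group, so each match is rewritten using its own captured text.

' <7l50ubb7> <h4a9>'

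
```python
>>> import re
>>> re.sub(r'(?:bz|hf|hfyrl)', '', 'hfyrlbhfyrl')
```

'yrlbyrl'

The regex engine tests alternatives in the order written; an earlier branch that matches wins even if a later one would match more.
`sub` substitutes '' at each match site.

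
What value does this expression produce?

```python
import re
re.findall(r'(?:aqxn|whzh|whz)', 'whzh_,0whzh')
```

['whzh', 'whzh']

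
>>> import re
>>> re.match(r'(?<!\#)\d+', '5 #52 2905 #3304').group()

Because the assertion is negative and zero-width, positions next to the forbidden text are skipped.
`re.match` won't scan ahead — the pattern has to work from the very first character.
The match spans [0:1] → '5'.

'5'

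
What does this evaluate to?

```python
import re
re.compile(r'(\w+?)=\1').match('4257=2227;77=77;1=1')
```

The backreference `\1` re-matches whatever the first group consumed, character for character.
`match` is anchored at position 0; if the pattern doesn't fit there, it returns None.
Here the string doesn't start with a match, so the call returns None.

None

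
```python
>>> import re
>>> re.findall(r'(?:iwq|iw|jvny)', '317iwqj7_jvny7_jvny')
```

['iwq', 'jvny', 'jvny']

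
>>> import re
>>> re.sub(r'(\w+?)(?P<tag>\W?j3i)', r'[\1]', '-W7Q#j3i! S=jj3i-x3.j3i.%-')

The pattern matches one or more of a word character (lazy) (captured); then optionally a non-word character, then the literal 'j3i' (captured as 'tag').
The replacement refers to a captured group, so each match is rewritten using its own captured text.

'-[W7Q]! S=[j]-[x3].%-'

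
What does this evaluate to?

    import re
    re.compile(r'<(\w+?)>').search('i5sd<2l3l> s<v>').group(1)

`re.search` tries every starting position until one works.
The match spans [4:10] → '<2l3l>'.
Captured: group 1 = '2l3l'.

'2l3l'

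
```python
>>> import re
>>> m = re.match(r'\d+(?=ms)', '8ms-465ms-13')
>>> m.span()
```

(0, 1)

`match` is anchored at position 0; if the pattern doesn't fit there, it returns None.
The match spans [0:1] → '8'.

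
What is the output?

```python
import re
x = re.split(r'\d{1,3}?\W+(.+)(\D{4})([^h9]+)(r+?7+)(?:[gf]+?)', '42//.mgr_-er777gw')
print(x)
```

Pattern: 1 to 3 of a digit (lazy), then one or more of a non-word character; then one or more of any character (captured); then exactly 4 of a non-digit (captured); then one or more of any character except [h9] (captured); then one or more of a literal 'r' (lazy), then one or more of the literal '7' (captured); then one or more of one of [gf] (lazy) (non-capturing group).
Matches to split on: at [0:16] → '42//.mgr_-er777g'.
Because the pattern has a capturing group, `split` also inserts each captured text between the pieces.

['', 'm', 'gr_-', 'e', 'r777', 'w']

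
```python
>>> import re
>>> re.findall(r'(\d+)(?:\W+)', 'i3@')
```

['3']

This matches one or more of a digit (captured); then one or more of a non-word character (non-capturing group).
Scanning left to right: at [1:3] match '3@', group 1 = '3'.
Because there's exactly one group, `findall` drops the full match and keeps group 1 from the one hit.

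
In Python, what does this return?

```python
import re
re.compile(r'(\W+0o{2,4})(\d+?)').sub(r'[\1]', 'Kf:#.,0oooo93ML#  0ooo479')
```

Pattern: one or more of a non-word character, then the literal '0', then 2 to 4 of a literal 'o' (captured); then one or more of a digit (lazy) (captured).
The `?` after the quantifier makes it lazy — it takes as little as possible before letting the rest of the pattern try.
Matches: at [2:12] → ':#.,0oooo9'; at [15:23] → '#  0ooo4'.
The replacement refers to a captured group, so each match is rewritten using its own captured text.

'Kf[:#.,0oooo]3ML[#  0ooo]79'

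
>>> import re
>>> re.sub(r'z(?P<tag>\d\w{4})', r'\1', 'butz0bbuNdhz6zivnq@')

'but0bbuNdh6zivnq@'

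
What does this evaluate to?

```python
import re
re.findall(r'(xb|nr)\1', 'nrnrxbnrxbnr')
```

['nr']

The backreference `\1` re-matches whatever the first group consumed, character for character.
`findall` collects group 1 from the one match (1 total).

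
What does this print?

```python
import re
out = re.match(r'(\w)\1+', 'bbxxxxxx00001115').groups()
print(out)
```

('b',)

A backreference is literal: `\1` must see the identical characters the first group matched.
`match` is anchored at position 0; if the pattern doesn't fit there, it returns None.
The match spans [0:2] → 'bb'.
Captured: group 1 = 'b'.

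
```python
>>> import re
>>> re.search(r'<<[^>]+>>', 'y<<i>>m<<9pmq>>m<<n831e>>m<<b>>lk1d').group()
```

'<<i>>'

The match spans [1:6] → '<<i>>'.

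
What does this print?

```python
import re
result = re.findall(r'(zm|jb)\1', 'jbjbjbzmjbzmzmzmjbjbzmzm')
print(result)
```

`\1` is not a pattern — it's the concrete string captured by group 1, re-applied verbatim.
Scanning left to right: at [0:4] match 'jbjb', group 1 = 'jb'; at [10:14] match 'zmzm', group 1 = 'zm'; at [16:20] match 'jbjb', group 1 = 'jb'; at [20:24] match 'zmzm', group 1 = 'zm'.
With a single group, `findall` returns only what that group captured — 4 items.

['jb', 'zm', 'jb', 'zm']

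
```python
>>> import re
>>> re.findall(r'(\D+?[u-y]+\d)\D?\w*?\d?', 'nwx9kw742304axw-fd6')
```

['nwx9']

This matches one or more of a non-digit (lazy), then one or more of a character in [u-y], then a digit (captured); then optionally a non-digit, then zero or more of a word character (lazy), then optionally a digit.
Because there's exactly one group, `findall` drops the full match and keeps group 1 from the one hit.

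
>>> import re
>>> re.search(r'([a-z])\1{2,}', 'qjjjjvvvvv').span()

`\1` is not a pattern — it's the concrete string captured by group 1, re-applied verbatim.
The match spans [1:5] → 'jjjj'.

(1, 5)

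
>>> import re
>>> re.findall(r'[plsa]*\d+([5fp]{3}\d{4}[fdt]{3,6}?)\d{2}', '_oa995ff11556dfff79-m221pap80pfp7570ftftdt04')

['pfp7570ftftdt']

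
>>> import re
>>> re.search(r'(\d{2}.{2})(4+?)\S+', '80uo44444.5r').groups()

The pattern matches exactly 2 of a digit, then exactly 2 of any character (captured); then one or more of a literal '4' (lazy) (captured); then one or more of a non-whitespace character.
A `+?`/`*?`/`{m,n}?` starts at its minimum and grows only as far as needed for what follows to match.
`re.search` scans for the first position where the pattern succeeds.
The match spans [0:12] → '80uo44444.5r'.
Captured: group 1 = '80uo', group 2 = '4'.

('80uo', '4')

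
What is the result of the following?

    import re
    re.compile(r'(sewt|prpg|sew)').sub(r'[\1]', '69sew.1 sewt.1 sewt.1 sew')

'69[sew].1 [sewt].1 [sewt].1 [sew]'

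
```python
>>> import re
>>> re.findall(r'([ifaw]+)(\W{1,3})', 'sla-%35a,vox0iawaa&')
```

[('a', '-%'), ('a', ','), ('iawaa', '&')]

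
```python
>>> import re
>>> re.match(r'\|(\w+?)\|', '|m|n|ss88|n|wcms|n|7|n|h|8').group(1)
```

'm'

`re.match` won't scan ahead — the pattern has to work from the very first character.
The match spans [0:3] → '|m|'.
Captured: group 1 = 'm'.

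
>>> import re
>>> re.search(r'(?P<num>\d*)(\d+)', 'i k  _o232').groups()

('23', '2')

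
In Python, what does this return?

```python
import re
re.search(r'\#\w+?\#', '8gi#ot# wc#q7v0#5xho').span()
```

`re.search` scans for the first position where the pattern succeeds.
The match spans [3:7] → '#ot#'.

(3, 7)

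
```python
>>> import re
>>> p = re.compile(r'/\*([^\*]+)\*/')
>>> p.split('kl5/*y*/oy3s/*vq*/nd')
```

['kl5', 'y', 'oy3s', 'vq', 'nd']

Matches to split on: at [3:8] → '/*y*/'; at [12:18] → '/*vq*/'.
With a capturing group present, the delimiter's captured portion is kept in the result list.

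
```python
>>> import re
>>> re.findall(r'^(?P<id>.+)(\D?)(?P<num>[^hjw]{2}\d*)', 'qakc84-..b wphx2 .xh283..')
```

The pattern matches anchored at the start of the string; then one or more of any character (captured as 'id'); then optionally a non-digit (captured); then exactly 2 of any character except [hjw], then zero or more of a digit (captured as 'num').
Walking the string: at [0:25] match 'qakc84-..b wphx2 .xh283..', groups = ('qakc84-..b wphx2 .xh283', '', '..').
Multiple groups make `findall` return tuples — one 3-tuple for the one match.

[('qakc84-..b wphx2 .xh283', '', '..')]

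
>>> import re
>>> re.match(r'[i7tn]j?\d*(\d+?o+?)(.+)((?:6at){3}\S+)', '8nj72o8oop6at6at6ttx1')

None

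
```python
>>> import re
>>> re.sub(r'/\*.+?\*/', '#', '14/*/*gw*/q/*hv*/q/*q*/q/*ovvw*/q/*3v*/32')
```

Matches: at [2:10] → '/*/*gw*/'; at [11:17] → '/*hv*/'; at [18:23] → '/*q*/'; at [24:32] → '/*ovvw*/'; at [33:39] → '/*3v*/'.
Every occurrence is swapped for '#'.

'14#q#q#q#q#32'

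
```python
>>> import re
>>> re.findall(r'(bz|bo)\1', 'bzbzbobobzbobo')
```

['bz', 'bo', 'bo']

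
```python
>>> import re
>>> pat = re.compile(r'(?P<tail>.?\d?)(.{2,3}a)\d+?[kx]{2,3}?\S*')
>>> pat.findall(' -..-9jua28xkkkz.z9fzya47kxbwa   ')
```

[('-9', 'jua')]

This matches optionally any character, then optionally a digit (captured as 'tail'); then 2 to 3 of any character, then the literal 'a' (captured); then one or more of a digit (lazy); then 2 to 3 of one of [kx] (lazy), then zero or more of a non-whitespace character.
Walking the string: at [4:30] match '-9jua28xkkkz.z9fzya47kxbwa', groups = ('-9', 'jua').
With 2 capturing groups, `findall` returns a 2-tuple per match.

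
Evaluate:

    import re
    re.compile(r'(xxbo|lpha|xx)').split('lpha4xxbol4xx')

['', 'lpha', '4', 'xxbo', 'l4', 'xx', '']

Alternation tries branches left to right and keeps the first one that lets the overall match succeed at that position.
The group in the pattern means `split` returns the separators' captures alongside the pieces.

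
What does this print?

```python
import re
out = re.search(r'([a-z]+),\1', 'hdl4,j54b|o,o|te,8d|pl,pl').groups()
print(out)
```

`\1` is not a pattern — it's the concrete string captured by group 1, re-applied verbatim.
`search` walks the string left to right and returns the first match it finds.
The match spans [10:13] → 'o,o'.
Captured: group 1 = 'o'.

('o',)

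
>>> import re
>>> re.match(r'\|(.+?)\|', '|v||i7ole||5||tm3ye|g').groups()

Lazy quantifiers expand one character at a time until the remainder of the pattern can match.
`match` is anchored at position 0; if the pattern doesn't fit there, it returns None.
The match spans [0:3] → '|v|'.
Captured: group 1 = 'v'.

('v',)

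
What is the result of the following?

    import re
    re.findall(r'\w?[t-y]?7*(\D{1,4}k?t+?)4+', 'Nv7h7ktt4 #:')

One capturing group, so `findall` returns just the captured substring from the one match — 1 in all.

['ktt']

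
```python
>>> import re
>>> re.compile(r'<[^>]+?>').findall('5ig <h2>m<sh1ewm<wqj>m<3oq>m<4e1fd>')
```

['<h2>', '<sh1ewm<wqj>', '<3oq>', '<4e1fd>']

Matches: at [4:8] → '<h2>'; at [9:21] → '<sh1ewm<wqj>'; at [22:27] → '<3oq>'; at [28:35] → '<4e1fd>'.
With no groups in the pattern, `findall` gives back each whole match — 4 here.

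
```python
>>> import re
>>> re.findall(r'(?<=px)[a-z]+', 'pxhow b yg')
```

['how']

The lookaround is zero-width — it requires the adjacent text to match without consuming it, so the asserted text isn't part of the match.
Since nothing is captured, `findall` lists the 1 matched substring directly.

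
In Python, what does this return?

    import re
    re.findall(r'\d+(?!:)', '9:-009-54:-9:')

`(?!…)`/`(?<!…)` only lets a position through if the neighbouring text does NOT match; no characters are consumed.
With no groups in the pattern, `findall` gives back each whole match — 2 here.

['009', '5']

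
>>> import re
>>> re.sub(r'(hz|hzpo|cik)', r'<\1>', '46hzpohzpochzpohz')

'46<hz>po<hz>poc<hz>po<hz>'

The regex engine tests alternatives in the order written; an earlier branch that matches wins even if a later one would match more.
Matches: at [2:4] → 'hz'; at [6:8] → 'hz'; at [11:13] → 'hz'; at [15:17] → 'hz'.
The replacement refers to a captured group, so each match is rewritten using its own captured text.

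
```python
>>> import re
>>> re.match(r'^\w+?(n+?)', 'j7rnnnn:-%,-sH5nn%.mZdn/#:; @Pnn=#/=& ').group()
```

`match` is anchored at position 0; if the pattern doesn't fit there, it returns None.
The match spans [0:4] → 'j7rn'.

'j7rn'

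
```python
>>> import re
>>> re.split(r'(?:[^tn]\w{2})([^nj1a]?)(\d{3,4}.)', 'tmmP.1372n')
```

Pattern: any character except [tn], then exactly 2 of a word character (non-capturing group); then optionally any character except [nj1a] (captured); then 3 to 4 of a digit, then any character (captured).
Because the pattern has a capturing group, `split` also inserts each captured text between the pieces.

['t', '.', '1372n', '']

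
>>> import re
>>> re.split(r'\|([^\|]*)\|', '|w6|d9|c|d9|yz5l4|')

The group in the pattern means `split` returns the separators' captures alongside the pieces.

['', 'w6', 'd9', 'c', 'd9', 'yz5l4', '']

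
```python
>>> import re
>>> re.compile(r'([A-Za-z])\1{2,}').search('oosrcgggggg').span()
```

`\1` is not a pattern — it's the concrete string captured by group 1, re-applied verbatim.
`search` walks the string left to right and returns the first match it finds.
The match spans [5:11] → 'gggggg'.
Captured: group 1 = 'g'.

(5, 11)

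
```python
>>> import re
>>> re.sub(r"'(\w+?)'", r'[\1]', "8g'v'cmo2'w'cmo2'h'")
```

'8g[v]cmo2[w]cmo2[h]'

Each match is replaced using the text its own group 1 captured.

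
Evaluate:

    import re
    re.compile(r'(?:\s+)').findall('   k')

['   ']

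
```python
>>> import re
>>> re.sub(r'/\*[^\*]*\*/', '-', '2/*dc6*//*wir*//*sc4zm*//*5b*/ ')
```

'2---- '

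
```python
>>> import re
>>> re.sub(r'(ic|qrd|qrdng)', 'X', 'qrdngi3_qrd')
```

'Xngi3_X'

Branches in `(...|...)` are attempted left-to-right; the first branch that allows the whole pattern to succeed is taken.
Matches: at [0:3] → 'qrd'; at [8:11] → 'qrd'.
`sub` substitutes 'X' at each match site.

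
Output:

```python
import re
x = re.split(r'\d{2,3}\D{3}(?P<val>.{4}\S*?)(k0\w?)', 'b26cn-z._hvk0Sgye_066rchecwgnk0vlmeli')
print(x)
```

['b', 'z._hv', 'k0S', 'gye_', 'ecwgn', 'k0v', 'lmeli']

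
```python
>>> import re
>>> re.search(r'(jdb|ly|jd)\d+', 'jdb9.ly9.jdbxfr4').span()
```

(0, 4)

The match spans [0:4] → 'jdb9'.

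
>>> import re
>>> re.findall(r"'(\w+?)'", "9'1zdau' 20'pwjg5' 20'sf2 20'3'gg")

Walking the string: at [1:8] match "'1zdau'", group 1 = '1zdau'; at [11:18] match "'pwjg5'", group 1 = 'pwjg5'; at [28:31] match "'3'", group 1 = '3'.
Because there's exactly one group, `findall` drops the full match and keeps group 1 from each hit.

['1zdau', 'pwjg5', '3']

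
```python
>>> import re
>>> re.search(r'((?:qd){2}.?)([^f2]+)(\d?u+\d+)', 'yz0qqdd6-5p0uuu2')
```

None

Here no position works, so the call returns None.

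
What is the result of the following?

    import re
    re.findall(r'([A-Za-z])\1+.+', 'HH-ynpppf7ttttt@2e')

A backreference is literal: `\1` must see the identical characters the first group matched.
Scanning left to right: at [0:18] match 'HH-ynpppf7ttttt@2e', group 1 = 'H'.
With a single group, `findall` returns only what that group captured — 1 item.

['H']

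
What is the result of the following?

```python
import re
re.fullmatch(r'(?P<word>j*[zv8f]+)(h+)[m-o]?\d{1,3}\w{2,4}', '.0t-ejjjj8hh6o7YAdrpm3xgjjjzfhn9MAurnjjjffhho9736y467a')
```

None

`re.fullmatch` requires the pattern to consume the entire string.
Here the string isn't matched end-to-end, so the call returns None.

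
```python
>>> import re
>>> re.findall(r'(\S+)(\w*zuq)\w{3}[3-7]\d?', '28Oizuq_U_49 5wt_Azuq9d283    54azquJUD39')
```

[('28Oi', 'zuq')]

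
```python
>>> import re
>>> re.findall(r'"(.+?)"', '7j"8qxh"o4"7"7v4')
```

['8qxh', '7']

A `+?`/`*?`/`{m,n}?` starts at its minimum and grows only as far as needed for what follows to match.
Matches: at [2:8] match '"8qxh"', group 1 = '8qxh'; at [10:13] match '"7"', group 1 = '7'.
Because there's exactly one group, `findall` drops the full match and keeps group 1 from each hit.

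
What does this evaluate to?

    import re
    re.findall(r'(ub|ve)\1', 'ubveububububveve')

After group 1 captures some text, `\1` only succeeds where that same text appears again.
`findall` collects group 1 from each match (3 total).

['ub', 'ub', 've']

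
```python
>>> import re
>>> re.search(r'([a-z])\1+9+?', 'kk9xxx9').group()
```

`\1` is not a pattern — it's the concrete string captured by group 1, re-applied verbatim.
The match spans [0:3] → 'kk9'.

'kk9'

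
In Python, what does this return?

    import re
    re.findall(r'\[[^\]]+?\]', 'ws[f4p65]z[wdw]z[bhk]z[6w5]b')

['[f4p65]', '[wdw]', '[bhk]', '[6w5]']

Walking the string: at [2:9] → '[f4p65]'; at [10:15] → '[wdw]'; at [16:21] → '[bhk]'; at [22:27] → '[6w5]'.
`findall` yields the raw match text (4 of them) because the pattern has no groups.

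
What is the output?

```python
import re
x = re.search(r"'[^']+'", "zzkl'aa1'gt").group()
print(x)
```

Unlike `match`, `search` isn't anchored — it looks for the pattern anywhere in the string.
The match spans [4:9] → "'aa1'".

'aa1'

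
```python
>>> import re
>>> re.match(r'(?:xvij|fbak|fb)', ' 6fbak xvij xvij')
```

None

`re.match` only tries the pattern at the start of the string.
Here position 0 doesn't satisfy it, so the call returns None.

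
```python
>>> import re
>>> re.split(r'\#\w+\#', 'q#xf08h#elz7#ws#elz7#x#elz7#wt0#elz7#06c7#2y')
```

['q', 'elz7', 'elz7', 'elz7', 'elz7', '2y']

`split` removes every match and returns the 6 fragments in between.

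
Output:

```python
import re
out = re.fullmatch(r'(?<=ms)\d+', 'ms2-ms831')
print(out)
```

None

The lookaround is zero-width — it requires the adjacent text to match without consuming it, so the asserted text isn't part of the match.
`re.fullmatch` requires the pattern to consume the entire string.
Here there's no way to consume every character, so the call returns None.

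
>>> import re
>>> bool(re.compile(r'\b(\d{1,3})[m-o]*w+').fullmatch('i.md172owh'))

False

For `fullmatch`, every character of the input must be accounted for by the pattern.
Here there's no way to consume every character, so the call returns None, and `bool(None)` is False.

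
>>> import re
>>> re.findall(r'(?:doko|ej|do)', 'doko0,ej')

['doko', 'ej']

`|` is ordered: at each position the engine commits to the first alternative that works.
Walking the string: at [0:4] → 'doko'; at [6:8] → 'ej'.
Since nothing is captured, `findall` lists the 2 matched substrings directly.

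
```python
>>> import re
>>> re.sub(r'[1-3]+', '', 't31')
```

This matches one or more of a character in [1-3].
Every occurrence is swapped for ''.

't'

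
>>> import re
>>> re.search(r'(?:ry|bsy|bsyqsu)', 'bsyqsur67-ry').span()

(0, 3)

`|` is ordered: at each position the engine commits to the first alternative that works.
`re.search` scans for the first position where the pattern succeeds.
The match spans [0:3] → 'bsy'.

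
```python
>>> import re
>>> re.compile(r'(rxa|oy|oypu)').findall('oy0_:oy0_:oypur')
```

['oy', 'oy', 'oy']

Branches in `(...|...)` are attempted left-to-right; the first branch that allows the whole pattern to succeed is taken.
Walking the string: at [0:2] match 'oy', group 1 = 'oy'; at [5:7] match 'oy', group 1 = 'oy'; at [10:12] match 'oy', group 1 = 'oy'.
`findall` collects group 1 from each match (3 total).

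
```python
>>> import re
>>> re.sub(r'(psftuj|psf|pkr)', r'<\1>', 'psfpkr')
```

Matches: at [0:3] → 'psf'; at [3:6] → 'pkr'.
Each match is replaced using the text its own group 1 captured.

'<psf><pkr>'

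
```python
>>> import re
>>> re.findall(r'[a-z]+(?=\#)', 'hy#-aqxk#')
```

The lookaround is zero-width — it requires the adjacent text to match without consuming it, so the asserted text isn't part of the match.
No capturing groups, so `findall` returns the 2 full match strings.

['hy', 'aqxk']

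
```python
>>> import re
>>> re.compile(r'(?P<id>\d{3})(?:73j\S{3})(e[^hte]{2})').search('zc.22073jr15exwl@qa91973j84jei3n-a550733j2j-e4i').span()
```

(3, 15)

Pattern: exactly 3 of a digit (captured as 'id'); then the literal '73j', then exactly 3 of a non-whitespace character (non-capturing group); then a literal 'e', then exactly 2 of any character except [hte] (captured).
`re.search` scans for the first position where the pattern succeeds.
The match spans [3:15] → '22073jr15exw'.
Captured: group 1 = '220', group 2 = 'exw'.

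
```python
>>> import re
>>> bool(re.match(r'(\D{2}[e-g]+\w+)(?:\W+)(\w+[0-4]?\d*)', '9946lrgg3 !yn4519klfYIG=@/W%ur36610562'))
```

False

This matches exactly 2 of a non-digit, then one or more of a character in [e-g], then one or more of a word character (captured); then one or more of a non-word character (non-capturing group); then one or more of a word character, then optionally a character in [0-4], then zero or more of a digit (captured).
`re.match` only tries the pattern at the start of the string.
Here the string doesn't start with a match, so the call returns None, and `bool(None)` is False.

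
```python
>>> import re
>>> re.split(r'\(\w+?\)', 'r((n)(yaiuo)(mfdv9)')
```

Matches to split on: at [2:5] → '(n)'; at [5:12] → '(yaiuo)'; at [12:19] → '(mfdv9)'.
Each match becomes a cut point; 4 segments remain.

['r(', '', '', '']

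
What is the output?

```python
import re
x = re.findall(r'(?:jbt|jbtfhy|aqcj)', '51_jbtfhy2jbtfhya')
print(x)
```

['jbt', 'jbt']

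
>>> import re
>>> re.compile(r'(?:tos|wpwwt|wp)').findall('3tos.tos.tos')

['tos', 'tos', 'tos']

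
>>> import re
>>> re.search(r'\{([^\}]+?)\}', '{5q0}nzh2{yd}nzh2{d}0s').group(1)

Unlike `match`, `search` isn't anchored — it looks for the pattern anywhere in the string.
The match spans [0:5] → '{5q0}'.
Captured: group 1 = '5q0'.

'5q0'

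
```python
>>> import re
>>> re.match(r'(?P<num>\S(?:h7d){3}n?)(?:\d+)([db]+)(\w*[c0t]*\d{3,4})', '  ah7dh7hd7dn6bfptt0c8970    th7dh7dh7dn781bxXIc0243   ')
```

`re.match` only tries the pattern at the start of the string.
Here the string doesn't start with a match, so the call returns None.

None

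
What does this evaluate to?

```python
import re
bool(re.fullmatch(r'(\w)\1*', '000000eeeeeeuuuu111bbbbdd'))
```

False

The backreference `\1` re-matches whatever the first group consumed, character for character.
`fullmatch` succeeds only if the pattern covers the string from start to end.
Here there's no way to consume every character, so the call returns None, and `bool(None)` is False.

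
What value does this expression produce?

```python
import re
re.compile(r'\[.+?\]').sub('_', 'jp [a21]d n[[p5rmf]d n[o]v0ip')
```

A non-greedy quantifier consumes as few characters as it can — just enough that the remainder of the pattern still matches from where it stops; whatever follows it matches normally.
`sub` substitutes '_' at each match site.

'jp _d n_d n_v0ip'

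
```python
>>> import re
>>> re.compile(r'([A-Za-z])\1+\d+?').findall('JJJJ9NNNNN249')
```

['J', 'N']

After group 1 captures some text, `\1` only succeeds where that same text appears again.
One capturing group, so `findall` returns just the captured substring from each match — 2 in all.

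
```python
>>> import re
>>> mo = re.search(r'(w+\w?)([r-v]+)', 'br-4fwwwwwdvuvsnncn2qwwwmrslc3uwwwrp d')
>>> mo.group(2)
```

'vuvs'

The pattern matches one or more of the literal 'w', then optionally a word character (captured); then one or more of a character in [r-v] (captured).
Unlike `match`, `search` isn't anchored — it looks for the pattern anywhere in the string.
The match spans [5:15] → 'wwwwwdvuvs'.
Captured: group 1 = 'wwwwwd', group 2 = 'vuvs'.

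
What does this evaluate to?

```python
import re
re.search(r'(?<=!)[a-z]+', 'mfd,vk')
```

Lookahead/lookbehind check context without consuming it, so the matched span excludes the asserted characters.
Unlike `match`, `search` isn't anchored — it looks for the pattern anywhere in the string.
Here the pattern never matches, so the call returns None.

None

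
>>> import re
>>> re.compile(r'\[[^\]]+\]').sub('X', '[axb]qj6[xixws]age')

Matches: at [0:5] → '[axb]'; at [8:15] → '[xixws]'.
Each match is replaced by 'X'.

'Xqj6Xage'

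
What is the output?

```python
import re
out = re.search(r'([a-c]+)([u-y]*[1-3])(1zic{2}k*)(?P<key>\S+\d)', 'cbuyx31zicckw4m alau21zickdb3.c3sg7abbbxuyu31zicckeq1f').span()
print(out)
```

(0, 14)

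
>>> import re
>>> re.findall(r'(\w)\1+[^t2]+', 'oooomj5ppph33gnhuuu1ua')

The backreference `\1` re-matches whatever the first group consumed, character for character.
Because there's exactly one group, `findall` drops the full match and keeps group 1 from the one hit.

['o']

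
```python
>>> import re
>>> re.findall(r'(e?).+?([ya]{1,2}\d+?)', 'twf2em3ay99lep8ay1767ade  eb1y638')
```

[('', 'ay9'), ('', 'ay1'), ('', 'y6')]

The pattern matches optionally a literal 'e' (captured); then one or more of any character (lazy); then 1 to 2 of one of [ya], then one or more of a digit (lazy) (captured).
2 groups means each result is a tuple of 2 captured strings — 3 here.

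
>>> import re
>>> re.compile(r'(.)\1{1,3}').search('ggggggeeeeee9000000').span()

(0, 4)

The backreference `\1` re-matches whatever the first group consumed, character for character.
The match spans [0:4] → 'gggg'.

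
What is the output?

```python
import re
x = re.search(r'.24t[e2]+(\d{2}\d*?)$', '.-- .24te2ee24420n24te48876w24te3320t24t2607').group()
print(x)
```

Pattern: any character, then the literal '24t', then one or more of one of [e2]; then exactly 2 of a digit, then zero or more of a digit (lazy) (captured); then anchored at the end.
Unlike `match`, `search` isn't anchored — it looks for the pattern anywhere in the string.
The match spans [36:44] → 't24t2607'.
Captured: group 1 = '607'.

t24t2607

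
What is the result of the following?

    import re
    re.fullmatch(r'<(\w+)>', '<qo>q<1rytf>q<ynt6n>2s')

None

`re.fullmatch` is like wrapping the pattern in `^…$` (in single-line mode).
Here there's no way to consume every character, so the call returns None.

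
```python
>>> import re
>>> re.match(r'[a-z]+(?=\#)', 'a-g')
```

Lookahead/lookbehind check context without consuming it, so the matched span excludes the asserted characters.
`match` is anchored at position 0; if the pattern doesn't fit there, it returns None.
Here the string doesn't start with a match, so the call returns None.

None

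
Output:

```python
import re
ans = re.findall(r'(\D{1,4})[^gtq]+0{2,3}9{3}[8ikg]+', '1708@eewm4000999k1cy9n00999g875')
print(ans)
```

['@eew']

Pattern: 1 to 4 of a non-digit (captured); then one or more of any character except [gtq]; then 2 to 3 of a literal '0', then exactly 3 of the literal '9', then one or more of one of [8ikg].
Walking the string: at [4:29] match '@eewm4000999k1cy9n00999g8', group 1 = '@eew'.
One capturing group, so `findall` returns just the captured substring from the one match — 1 in all.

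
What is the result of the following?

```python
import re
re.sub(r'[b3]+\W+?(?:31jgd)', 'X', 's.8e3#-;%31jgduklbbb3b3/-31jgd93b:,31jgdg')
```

The pattern matches one or more of one of [b3]; then one or more of a non-word character (lazy); then the literal '31j', then the literal 'gd' (non-capturing group).
Matches: at [4:14] → '3#-;%31jgd'; at [17:30] → 'bbb3b3/-31jgd'; at [31:40] → '3b:,31jgd'.
Each match is replaced by 'X'.

's.8eXuklX9Xg'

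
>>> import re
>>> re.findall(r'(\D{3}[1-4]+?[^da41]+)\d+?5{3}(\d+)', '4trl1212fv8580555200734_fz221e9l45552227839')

[('trl1212fv858', '200734'), ('_fz221e9l', '2227839')]

The pattern matches exactly 3 of a non-digit, then one or more of a character in [1-4] (lazy), then one or more of any character except [da41] (captured); then one or more of a digit (lazy), then exactly 3 of a literal '5'; then one or more of a digit (captured).
Scanning left to right: at [1:23] match 'trl1212fv8580555200734', groups = ('trl1212fv858', '200734'); at [23:43] match '_fz221e9l45552227839', groups = ('_fz221e9l', '2227839').
With 2 capturing groups, `findall` returns a 2-tuple per match.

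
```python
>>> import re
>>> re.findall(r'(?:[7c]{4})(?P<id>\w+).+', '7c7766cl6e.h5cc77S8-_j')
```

['66cl6e']

The pattern matches exactly 4 of one of [7c] (non-capturing group); then one or more of a word character (captured as 'id'); then one or more of any character.
`findall` collects group 1 from the one match (1 total).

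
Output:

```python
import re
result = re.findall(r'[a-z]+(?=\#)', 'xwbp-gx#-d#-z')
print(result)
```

Because the assertion is zero-width, the text it checks is not consumed and won't appear in the result.
With no groups in the pattern, `findall` gives back each whole match — 2 here.

['gx', 'd']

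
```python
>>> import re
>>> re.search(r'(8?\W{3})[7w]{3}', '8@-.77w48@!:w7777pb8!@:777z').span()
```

The match spans [0:7] → '8@-.77w'.

(0, 7)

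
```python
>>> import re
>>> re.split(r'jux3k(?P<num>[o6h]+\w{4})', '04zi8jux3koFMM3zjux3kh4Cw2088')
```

['04zi8', 'oFMM3', 'z', 'h4Cw2', '088']

This matches the literal 'ju', then the literal 'x3k'; then one or more of one of [o6h], then exactly 4 of a word character (captured as 'num').
Matches to split on: at [5:15] → 'jux3koFMM3'; at [16:26] → 'jux3kh4Cw2'.
Because the pattern has a capturing group, `split` also inserts each captured text between the pieces.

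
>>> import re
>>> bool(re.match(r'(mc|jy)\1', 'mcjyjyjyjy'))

False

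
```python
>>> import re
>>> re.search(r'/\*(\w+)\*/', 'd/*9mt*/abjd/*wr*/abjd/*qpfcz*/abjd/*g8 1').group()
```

'/*9mt*/'

The match spans [1:8] → '/*9mt*/'.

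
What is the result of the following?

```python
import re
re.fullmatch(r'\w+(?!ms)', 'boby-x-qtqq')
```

None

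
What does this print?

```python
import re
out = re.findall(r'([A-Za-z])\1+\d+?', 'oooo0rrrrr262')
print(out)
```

A backreference is literal: `\1` must see the identical characters the first group matched.
`findall` collects group 1 from each match (2 total).

['o', 'r']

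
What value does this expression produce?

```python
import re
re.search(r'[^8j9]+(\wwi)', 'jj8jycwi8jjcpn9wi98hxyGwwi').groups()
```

('cwi',)

Pattern: one or more of any character except [8j9]; then a word character, then the literal 'wi' (captured).
`re.search` tries every starting position until one works.
The match spans [4:8] → 'ycwi'.
Captured: group 1 = 'cwi'.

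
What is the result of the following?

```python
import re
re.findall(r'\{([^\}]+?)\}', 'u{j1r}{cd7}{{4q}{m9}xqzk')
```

['j1r', 'cd7', '{4q', 'm9']

Because there's exactly one group, `findall` drops the full match and keeps group 1 from each hit.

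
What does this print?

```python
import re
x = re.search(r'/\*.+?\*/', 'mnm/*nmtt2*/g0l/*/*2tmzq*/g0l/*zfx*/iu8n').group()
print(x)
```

/*nmtt2*/

Lazy quantifiers expand one character at a time until the remainder of the pattern can match.
`re.search` scans for the first position where the pattern succeeds.
The match spans [3:12] → '/*nmtt2*/'.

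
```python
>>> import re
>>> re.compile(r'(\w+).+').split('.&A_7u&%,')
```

['.&', 'A_7u', '']

Pattern: one or more of a word character (captured); then one or more of any character.
Matches to split on: at [2:9] → 'A_7u&%,'.
With a capturing group present, the delimiter's captured portion is kept in the result list.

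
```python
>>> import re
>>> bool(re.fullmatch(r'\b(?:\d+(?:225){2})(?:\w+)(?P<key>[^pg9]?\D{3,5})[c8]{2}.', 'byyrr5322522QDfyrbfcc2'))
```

Pattern: a word boundary (`\b`, zero-width); then one or more of a digit, then the literal '225' repeated 2 times (non-capturing group); then one or more of a word character (non-capturing group); then optionally any character except [pg9], then 3 to 5 of a non-digit (captured as 'key'); then exactly 2 of one of [c8], then any character.
For `fullmatch`, every character of the input must be accounted for by the pattern.
Here there's no way to consume every character, so the call returns None, and `bool(None)` is False.

False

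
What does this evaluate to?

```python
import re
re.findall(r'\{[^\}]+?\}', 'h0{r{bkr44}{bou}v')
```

['{r{bkr44}', '{bou}']

No capturing groups, so `findall` returns the 2 full match strings.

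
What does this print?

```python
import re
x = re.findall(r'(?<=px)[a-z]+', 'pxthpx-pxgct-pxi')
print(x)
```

Because the assertion is zero-width, the text it checks is not consumed and won't appear in the result.
`findall` yields the raw match text (3 of them) because the pattern has no groups.

['thpx', 'gct', 'i']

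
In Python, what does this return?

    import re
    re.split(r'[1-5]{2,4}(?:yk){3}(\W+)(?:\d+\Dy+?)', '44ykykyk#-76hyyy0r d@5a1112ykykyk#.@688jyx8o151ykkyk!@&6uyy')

Pattern: 2 to 4 of a character in [1-5], then the literal 'yk' repeated 3 times; then one or more of a non-word character (captured); then one or more of a digit, then a non-digit, then one or more of a literal 'y' (lazy) (non-capturing group).
Matches to split on: at [0:14] → '44ykykyk#-76hy'; at [23:41] → '1112ykykyk#.@688jy'.
With a capturing group present, the delimiter's captured portion is kept in the result list.

['', '#-', 'yy0r d@5a', '#.@', 'x8o151ykkyk!@&6uyy']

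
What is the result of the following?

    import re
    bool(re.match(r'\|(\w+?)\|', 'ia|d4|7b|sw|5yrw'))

`re.match` only tries the pattern at the start of the string.
Here the pattern fails at index 0, so the call returns None, and `bool(None)` is False.

False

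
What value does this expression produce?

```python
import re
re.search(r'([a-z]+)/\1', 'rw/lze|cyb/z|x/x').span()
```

(13, 16)

After group 1 captures some text, `\1` only succeeds where that same text appears again.
`search` walks the string left to right and returns the first match it finds.
The match spans [13:16] → 'x/x'.
Captured: group 1 = 'x'.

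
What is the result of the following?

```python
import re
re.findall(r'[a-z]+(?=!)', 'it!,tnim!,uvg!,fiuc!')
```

The lookaround is zero-width — it requires the adjacent text to match without consuming it, so the asserted text isn't part of the match.
Matches: at [0:2] → 'it'; at [4:8] → 'tnim'; at [10:13] → 'uvg'; at [15:19] → 'fiuc'.
Since nothing is captured, `findall` lists the 4 matched substrings directly.

['it', 'tnim', 'uvg', 'fiuc']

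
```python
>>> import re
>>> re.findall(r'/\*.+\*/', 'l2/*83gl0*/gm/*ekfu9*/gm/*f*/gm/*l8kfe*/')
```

['/*83gl0*/gm/*ekfu9*/gm/*f*/gm/*l8kfe*/']

No capturing groups, so `findall` returns the 1 full match string.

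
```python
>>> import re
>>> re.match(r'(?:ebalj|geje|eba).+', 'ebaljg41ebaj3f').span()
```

With `match`, the pattern is implicitly anchored at the beginning.
The match spans [0:14] → 'ebaljg41ebaj3f'.

(0, 14)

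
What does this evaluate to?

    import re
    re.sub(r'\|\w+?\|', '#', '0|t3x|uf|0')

'0#uf|0'

Every occurrence is swapped for '#'.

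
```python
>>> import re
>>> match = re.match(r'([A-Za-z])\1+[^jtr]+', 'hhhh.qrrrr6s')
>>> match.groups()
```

('h',)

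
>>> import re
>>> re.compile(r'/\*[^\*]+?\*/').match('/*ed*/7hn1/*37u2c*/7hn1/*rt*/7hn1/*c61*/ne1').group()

'/*ed*/'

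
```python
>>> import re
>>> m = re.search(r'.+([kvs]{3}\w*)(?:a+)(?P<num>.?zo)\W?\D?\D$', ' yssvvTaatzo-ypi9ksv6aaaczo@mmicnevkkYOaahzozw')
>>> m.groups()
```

The match spans [0:46] → ' yssvvTaatzo-ypi9ksv6aaaczo@mmicnevkkYOaahzozw'.
Captured: group 1 = 'vkkYOa', group 2 = 'hzo'.

('vkkYOa', 'hzo')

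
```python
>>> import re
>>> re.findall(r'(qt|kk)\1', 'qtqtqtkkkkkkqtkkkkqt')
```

`\1` is not a pattern — it's the concrete string captured by group 1, re-applied verbatim.
Matches: at [0:4] match 'qtqt', group 1 = 'qt'; at [6:10] match 'kkkk', group 1 = 'kk'; at [14:18] match 'kkkk', group 1 = 'kk'.
With a single group, `findall` returns only what that group captured — 3 items.

['qt', 'kk', 'kk']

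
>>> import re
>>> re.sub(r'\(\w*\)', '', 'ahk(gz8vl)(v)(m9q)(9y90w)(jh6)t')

Every occurrence is swapped for ''.

'ahkt'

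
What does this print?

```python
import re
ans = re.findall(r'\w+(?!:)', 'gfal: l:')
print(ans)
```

['gfa']

The negative lookaround is zero-width — it rules out positions where the adjacent text would match, without consuming anything.
Since nothing is captured, `findall` lists the 1 matched substring directly.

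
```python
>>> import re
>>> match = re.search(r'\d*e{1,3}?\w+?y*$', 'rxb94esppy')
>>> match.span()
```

(3, 10)

The pattern matches zero or more of a digit, then 1 to 3 of the literal 'e' (lazy); then one or more of a word character (lazy), then zero or more of the literal 'y'; then anchored at the end.
`re.search` scans for the first position where the pattern succeeds.
The match spans [3:10] → '94esppy'.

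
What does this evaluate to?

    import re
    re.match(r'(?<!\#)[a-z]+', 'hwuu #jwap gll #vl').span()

(0, 4)

The negative lookahead/lookbehind blocks any match where the forbidden context is present.
With `match`, the pattern is implicitly anchored at the beginning.
The match spans [0:4] → 'hwuu'.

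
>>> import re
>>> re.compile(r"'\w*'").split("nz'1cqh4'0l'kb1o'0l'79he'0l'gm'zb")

['nz', '0l', '0l', '0l', 'zb']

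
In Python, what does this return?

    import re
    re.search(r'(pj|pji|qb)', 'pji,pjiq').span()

Alternation tries branches left to right and keeps the first one that lets the overall match succeed at that position.
`re.search` scans for the first position where the pattern succeeds.
The match spans [0:2] → 'pj'.
Captured: group 1 = 'pj'.

(0, 2)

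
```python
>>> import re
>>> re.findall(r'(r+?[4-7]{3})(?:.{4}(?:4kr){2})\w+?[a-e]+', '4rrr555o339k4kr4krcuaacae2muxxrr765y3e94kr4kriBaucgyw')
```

['rr765']

This matches one or more of a literal 'r' (lazy), then exactly 3 of a character in [4-7] (captured); then exactly 4 of any character, then the literal '4kr' repeated 2 times (non-capturing group); then one or more of a word character (lazy); then one or more of a character in [a-e].
Matches: at [30:48] match 'rr765y3e94kr4kriBa', group 1 = 'rr765'.
With a single group, `findall` returns only what that group captured — 1 item.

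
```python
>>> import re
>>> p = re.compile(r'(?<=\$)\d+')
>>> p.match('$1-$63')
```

None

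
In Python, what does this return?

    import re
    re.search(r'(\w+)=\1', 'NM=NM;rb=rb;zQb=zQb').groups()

('NM',)

After group 1 captures some text, `\1` only succeeds where that same text appears again.
`re.search` scans for the first position where the pattern succeeds.
The match spans [0:5] → 'NM=NM'.
Captured: group 1 = 'NM'.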